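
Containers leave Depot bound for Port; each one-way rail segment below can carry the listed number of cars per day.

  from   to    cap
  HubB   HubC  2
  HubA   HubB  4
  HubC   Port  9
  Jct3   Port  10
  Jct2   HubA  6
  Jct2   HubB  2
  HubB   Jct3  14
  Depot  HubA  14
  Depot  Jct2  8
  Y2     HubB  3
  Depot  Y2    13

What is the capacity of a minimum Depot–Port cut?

9

Augment Depot→HubA→HubB→HubC→Port: bottleneck 2, flow now 2.
Augment Depot→HubA→HubB→Jct3→Port: bottleneck 2, flow now 4.
Augment Depot→Y2→HubB→Jct3→Port: bottleneck 3, flow now 7.
Augment Depot→Jct2→HubB→Jct3→Port: bottleneck 2, flow now 9.
No augmenting path remains; maximum flow = 9.
By max-flow min-cut, the minimum cut capacity equals the max flow.
In the residual graph, reachable from Depot: {Depot, HubA, Y2, Jct2}.
Min-cut edges: HubA→HubB (4), Y2→HubB (3), Jct2→HubB (2); capacity 4 + 3 + 2 = 9.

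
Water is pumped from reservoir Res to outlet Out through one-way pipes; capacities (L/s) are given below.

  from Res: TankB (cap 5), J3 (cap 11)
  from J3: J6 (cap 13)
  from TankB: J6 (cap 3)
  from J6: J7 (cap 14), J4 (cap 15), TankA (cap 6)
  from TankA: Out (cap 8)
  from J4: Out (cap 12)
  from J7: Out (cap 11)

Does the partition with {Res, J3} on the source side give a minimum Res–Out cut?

Given cut capacity: 5 + 13 = 18.
Augment Res→J3→J6→TankA→Out: bottleneck 6, flow now 6.
Augment Res→J3→J6→J4→Out: bottleneck 5, flow now 11.
Augment Res→TankB→J6→J4→Out: bottleneck 3, flow now 14.
No augmenting path remains; maximum flow = 14.
In the residual graph, reachable from Res: {Res, TankB}.
Min-cut edges: Res→J3 (11), TankB→J6 (3); capacity 11 + 3 = 14.
Cut capacity 18 exceeds the max flow 14, so it is not minimum.

No — its capacity is 18, but the minimum cut has capacity 14.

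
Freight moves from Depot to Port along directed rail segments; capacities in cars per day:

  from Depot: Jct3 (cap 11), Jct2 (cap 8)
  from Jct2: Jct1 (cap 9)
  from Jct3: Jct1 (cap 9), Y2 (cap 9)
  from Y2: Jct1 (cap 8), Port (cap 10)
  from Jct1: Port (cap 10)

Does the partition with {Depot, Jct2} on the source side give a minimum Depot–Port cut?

Given cut capacity: 11 + 9 = 20.
Augment Depot→Jct2→Jct1→Port: bottleneck 8, flow now 8.
Augment Depot→Jct3→Y2→Port: bottleneck 9, flow now 17.
Augment Depot→Jct3→Jct1→Port: bottleneck 2, flow now 19.
No augmenting path remains; maximum flow = 19.
In the residual graph, reachable from Depot: {Depot}.
Min-cut edges: Depot→Jct2 (8), Depot→Jct3 (11); capacity 8 + 11 = 19.
Cut capacity 20 exceeds the max flow 19, so it is not minimum.

No — its capacity is 20, but the minimum cut has capacity 19.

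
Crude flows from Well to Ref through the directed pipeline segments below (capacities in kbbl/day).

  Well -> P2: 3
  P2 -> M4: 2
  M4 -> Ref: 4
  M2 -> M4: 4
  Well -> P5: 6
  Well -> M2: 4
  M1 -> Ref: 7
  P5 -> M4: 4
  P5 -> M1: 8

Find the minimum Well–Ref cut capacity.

10

Augment Well→P2→M4→Ref: bottleneck 2, flow now 2.
Augment Well→P5→M4→Ref: bottleneck 2, flow now 4.
Augment Well→P5→M1→Ref: bottleneck 4, flow now 8.
Augment Well→M2→M4→P5→M1→Ref: bottleneck 2, flow now 10. (uses reverse residual edge)
No augmenting path remains; maximum flow = 10.
By max-flow min-cut, the minimum cut capacity equals the max flow.
In the residual graph, reachable from Well: {Well, P2, M2, M4}.
Min-cut edges: Well→P5 (6), M4→Ref (4); capacity 6 + 4 = 10.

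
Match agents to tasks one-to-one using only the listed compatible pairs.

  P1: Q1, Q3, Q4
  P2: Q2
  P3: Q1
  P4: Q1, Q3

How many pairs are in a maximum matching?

4

Unit-capacity flow: source→left, listed edges, right→sink; max matching = max flow.
Augmenting path P1→Q1 (+1); matched 1.
Augmenting path P2→Q2 (+1); matched 2.
Augmenting path P4→Q3 (+1); matched 3.
Augmenting path P3→Q1→P1→Q4 (+1); matched 4.
No augmenting path remains; maximum matching = 4.
König certificate: {P1, P2, P3, P4} is a vertex cover of size 4 (every listed pair touches it), so no matching can be larger.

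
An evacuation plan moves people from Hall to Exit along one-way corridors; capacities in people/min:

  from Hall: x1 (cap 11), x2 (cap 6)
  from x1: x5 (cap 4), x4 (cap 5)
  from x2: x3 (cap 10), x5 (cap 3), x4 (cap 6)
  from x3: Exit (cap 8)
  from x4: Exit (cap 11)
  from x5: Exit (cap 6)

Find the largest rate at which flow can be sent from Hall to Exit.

Augment Hall→x1→x4→Exit: bottleneck 5, flow now 5.
Augment Hall→x1→x5→Exit: bottleneck 4, flow now 9.
Augment Hall→x2→x3→Exit: bottleneck 6, flow now 15.
No augmenting path remains; maximum flow = 15.
In the residual graph, reachable from Hall: {Hall, x1}.
Min-cut edges: Hall→x2 (6), x1→x4 (5), x1→x5 (4); capacity 6 + 5 + 4 = 15.
This cut is saturated, so no flow can exceed 15.

15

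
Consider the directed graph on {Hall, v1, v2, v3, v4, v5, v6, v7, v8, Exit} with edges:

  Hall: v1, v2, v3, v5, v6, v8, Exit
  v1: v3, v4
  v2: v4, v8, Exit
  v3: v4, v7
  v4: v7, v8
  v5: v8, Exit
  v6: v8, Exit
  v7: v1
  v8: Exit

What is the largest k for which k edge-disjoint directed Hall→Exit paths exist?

5

Assign every edge capacity 1; by Menger, the answer equals the max flow.
Path Hall→Exit (+1); total 1.
Path Hall→v2→Exit (+1); total 2.
Path Hall→v5→Exit (+1); total 3.
Path Hall→v6→Exit (+1); total 4.
Path Hall→v8→Exit (+1); total 5.
No residual Hall→Exit path; max flow = 5.
Certifying cut of size 5: {Hall→Exit, Hall→v2, Hall→v5, Hall→v6, v8→Exit}.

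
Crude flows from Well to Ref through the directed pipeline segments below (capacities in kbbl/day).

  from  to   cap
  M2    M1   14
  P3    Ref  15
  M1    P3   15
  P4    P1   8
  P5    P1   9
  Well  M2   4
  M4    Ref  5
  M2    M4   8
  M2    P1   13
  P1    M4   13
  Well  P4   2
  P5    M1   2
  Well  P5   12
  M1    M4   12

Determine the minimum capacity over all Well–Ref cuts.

Augment Well→M2→M4→Ref: bottleneck 4, flow now 4.
Augment Well→P5→P1→M4→Ref: bottleneck 1, flow now 5.
Augment Well→P5→M1→P3→Ref: bottleneck 2, flow now 7.
Augment Well→P5→P1→M4→M2→M1→P3→Ref: bottleneck 4, flow now 11. (uses reverse residual edge)
No augmenting path remains; maximum flow = 11.
By max-flow min-cut, the minimum cut capacity equals the max flow.
In the residual graph, reachable from Well: {Well, P5, P4, P1, M4}.
Min-cut edges: Well→M2 (4), P5→M1 (2), M4→Ref (5); capacity 4 + 2 + 5 = 11.

11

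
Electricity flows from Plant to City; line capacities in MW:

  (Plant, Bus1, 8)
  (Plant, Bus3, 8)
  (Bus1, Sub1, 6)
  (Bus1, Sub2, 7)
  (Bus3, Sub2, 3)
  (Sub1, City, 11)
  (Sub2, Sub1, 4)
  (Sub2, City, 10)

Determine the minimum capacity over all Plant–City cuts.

11

Augment Plant→Bus1→Sub1→City: bottleneck 6, flow now 6.
Augment Plant→Bus1→Sub2→City: bottleneck 2, flow now 8.
Augment Plant→Bus3→Sub2→City: bottleneck 3, flow now 11.
No augmenting path remains; maximum flow = 11.
By max-flow min-cut, the minimum cut capacity equals the max flow.
In the residual graph, reachable from Plant: {Plant, Bus3}.
Min-cut edges: Plant→Bus1 (8), Bus3→Sub2 (3); capacity 8 + 3 = 11.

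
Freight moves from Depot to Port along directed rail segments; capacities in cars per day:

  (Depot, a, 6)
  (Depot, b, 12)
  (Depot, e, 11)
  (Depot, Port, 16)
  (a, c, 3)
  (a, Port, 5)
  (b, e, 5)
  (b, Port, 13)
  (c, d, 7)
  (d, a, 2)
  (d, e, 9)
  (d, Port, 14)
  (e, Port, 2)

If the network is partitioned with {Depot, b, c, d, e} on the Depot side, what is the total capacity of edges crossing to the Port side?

53

Edges leaving {Depot, b, c, d, e}: Depot→a (6), Depot→Port (16), b→Port (13), d→a (2), d→Port (14), e→Port (2).
Cut capacity = 6 + 16 + 13 + 2 + 14 + 2 = 53.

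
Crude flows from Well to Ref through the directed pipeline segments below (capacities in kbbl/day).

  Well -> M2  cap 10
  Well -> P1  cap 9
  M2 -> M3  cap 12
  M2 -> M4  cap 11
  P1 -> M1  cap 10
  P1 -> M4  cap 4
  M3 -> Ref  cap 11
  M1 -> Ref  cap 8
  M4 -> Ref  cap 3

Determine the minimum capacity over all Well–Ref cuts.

19

Augment Well→M2→M3→Ref: bottleneck 10, flow now 10.
Augment Well→P1→M1→Ref: bottleneck 8, flow now 18.
Augment Well→P1→M4→Ref: bottleneck 1, flow now 19.
No augmenting path remains; maximum flow = 19.
By max-flow min-cut, the minimum cut capacity equals the max flow.
In the residual graph, reachable from Well: {Well}.
Min-cut edges: Well→M2 (10), Well→P1 (9); capacity 10 + 9 = 19.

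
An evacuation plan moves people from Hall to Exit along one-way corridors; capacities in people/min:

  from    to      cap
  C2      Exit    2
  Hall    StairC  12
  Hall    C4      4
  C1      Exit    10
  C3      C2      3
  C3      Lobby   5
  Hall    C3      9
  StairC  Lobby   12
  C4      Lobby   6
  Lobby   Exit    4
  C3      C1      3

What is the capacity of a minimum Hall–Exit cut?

Augment Hall→C3→C1→Exit: bottleneck 3, flow now 3.
Augment Hall→C3→Lobby→Exit: bottleneck 4, flow now 7.
Augment Hall→C3→C2→Exit: bottleneck 2, flow now 9.
No augmenting path remains; maximum flow = 9.
By max-flow min-cut, the minimum cut capacity equals the max flow.
In the residual graph, reachable from Hall: {Hall, C3, C4, StairC, Lobby, C2}.
Min-cut edges: C3→C1 (3), Lobby→Exit (4), C2→Exit (2); capacity 3 + 4 + 2 = 9.

9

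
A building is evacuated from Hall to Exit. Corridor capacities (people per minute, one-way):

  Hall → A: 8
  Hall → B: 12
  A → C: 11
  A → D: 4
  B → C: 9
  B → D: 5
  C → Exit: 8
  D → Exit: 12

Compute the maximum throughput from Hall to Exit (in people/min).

Augment Hall→A→C→Exit: bottleneck 8, flow now 8.
Augment Hall→B→D→Exit: bottleneck 5, flow now 13.
Augment Hall→B→C→A→D→Exit: bottleneck 4, flow now 17. (uses reverse residual edge)
No augmenting path remains; maximum flow = 17.
In the residual graph, reachable from Hall: {Hall, A, B, C}.
Min-cut edges: A→D (4), B→D (5), C→Exit (8); capacity 4 + 5 + 8 = 17.
This cut is saturated, so no flow can exceed 17.

17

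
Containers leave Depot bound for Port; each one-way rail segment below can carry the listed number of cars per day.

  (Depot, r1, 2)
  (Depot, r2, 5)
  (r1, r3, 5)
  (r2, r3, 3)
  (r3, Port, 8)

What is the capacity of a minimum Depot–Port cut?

5

Augment Depot→r1→r3→Port: bottleneck 2, flow now 2.
Augment Depot→r2→r3→Port: bottleneck 3, flow now 5.
No augmenting path remains; maximum flow = 5.
By max-flow min-cut, the minimum cut capacity equals the max flow.
In the residual graph, reachable from Depot: {Depot, r2}.
Min-cut edges: Depot→r1 (2), r2→r3 (3); capacity 2 + 3 = 5.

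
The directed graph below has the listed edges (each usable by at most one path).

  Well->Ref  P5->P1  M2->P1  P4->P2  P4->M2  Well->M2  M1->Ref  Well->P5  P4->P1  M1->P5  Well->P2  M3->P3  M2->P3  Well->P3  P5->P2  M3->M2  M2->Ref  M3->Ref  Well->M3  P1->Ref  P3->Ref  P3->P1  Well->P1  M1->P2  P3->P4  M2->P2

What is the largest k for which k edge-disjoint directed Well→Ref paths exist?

5

Assign every edge capacity 1; by Menger, the answer equals the max flow.
Path Well→Ref (+1); total 1.
Path Well→M3→Ref (+1); total 2.
Path Well→M2→Ref (+1); total 3.
Path Well→P3→Ref (+1); total 4.
Path Well→P1→Ref (+1); total 5.
No residual Well→Ref path; max flow = 5.
Certifying cut of size 5: {P1→Ref, Well→M2, Well→M3, Well→P3, Well→Ref}.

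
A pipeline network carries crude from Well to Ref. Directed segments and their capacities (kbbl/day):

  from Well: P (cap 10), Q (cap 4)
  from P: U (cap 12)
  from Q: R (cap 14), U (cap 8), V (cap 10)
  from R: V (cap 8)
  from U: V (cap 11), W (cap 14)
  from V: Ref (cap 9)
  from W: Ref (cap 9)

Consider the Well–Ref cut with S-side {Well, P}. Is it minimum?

No — its capacity is 16, but the minimum cut has capacity 14.

Given cut capacity: 4 + 12 = 16.
Augment Well→Q→V→Ref: bottleneck 4, flow now 4.
Augment Well→P→U→V→Ref: bottleneck 5, flow now 9.
Augment Well→P→U→W→Ref: bottleneck 5, flow now 14.
No augmenting path remains; maximum flow = 14.
In the residual graph, reachable from Well: {Well}.
Min-cut edges: Well→P (10), Well→Q (4); capacity 10 + 4 = 14.
Cut capacity 16 exceeds the max flow 14, so it is not minimum.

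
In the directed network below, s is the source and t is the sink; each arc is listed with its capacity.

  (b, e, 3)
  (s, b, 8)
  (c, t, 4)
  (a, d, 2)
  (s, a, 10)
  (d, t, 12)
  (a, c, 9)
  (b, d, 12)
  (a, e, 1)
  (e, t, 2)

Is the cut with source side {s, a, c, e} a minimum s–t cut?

Given cut capacity: 8 + 2 + 4 + 2 = 16.
Augment s→a→c→t: bottleneck 4, flow now 4.
Augment s→a→d→t: bottleneck 2, flow now 6.
Augment s→a→e→t: bottleneck 1, flow now 7.
Augment s→b→d→t: bottleneck 8, flow now 15.
No augmenting path remains; maximum flow = 15.
In the residual graph, reachable from s: {s, a, c}.
Min-cut edges: s→b (8), a→d (2), a→e (1), c→t (4); capacity 8 + 2 + 1 + 4 = 15.
Cut capacity 16 exceeds the max flow 15, so it is not minimum.

No — its capacity is 16, but the minimum cut has capacity 15.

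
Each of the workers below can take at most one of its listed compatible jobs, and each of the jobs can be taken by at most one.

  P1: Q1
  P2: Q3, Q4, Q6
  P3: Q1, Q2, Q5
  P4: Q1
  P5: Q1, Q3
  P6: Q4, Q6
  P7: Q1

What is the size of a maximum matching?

5

Unit-capacity flow: source→left, listed edges, right→sink; max matching = max flow.
Augmenting path P1→Q1 (+1); matched 1.
Augmenting path P2→Q3 (+1); matched 2.
Augmenting path P3→Q2 (+1); matched 3.
Augmenting path P6→Q4 (+1); matched 4.
Augmenting path P5→Q3→P2→Q6 (+1); matched 5.
No augmenting path remains; maximum matching = 5.
König certificate: {P2, P3, P5, P6, Q1} is a vertex cover of size 5 (every listed pair touches it), so no matching can be larger.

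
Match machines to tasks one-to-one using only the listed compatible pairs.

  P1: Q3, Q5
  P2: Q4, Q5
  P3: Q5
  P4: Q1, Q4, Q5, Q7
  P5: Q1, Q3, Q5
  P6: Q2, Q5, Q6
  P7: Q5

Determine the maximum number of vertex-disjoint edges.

Unit-capacity flow: source→left, listed edges, right→sink; max matching = max flow.
Augmenting path P1→Q3 (+1); matched 1.
Augmenting path P2→Q4 (+1); matched 2.
Augmenting path P3→Q5 (+1); matched 3.
Augmenting path P4→Q1 (+1); matched 4.
Augmenting path P6→Q2 (+1); matched 5.
Augmenting path P5→Q1→P4→Q7 (+1); matched 6.
No augmenting path remains; maximum matching = 6.
König certificate: {P1, P2, P4, P5, P6, Q5} is a vertex cover of size 6 (every listed pair touches it), so no matching can be larger.

6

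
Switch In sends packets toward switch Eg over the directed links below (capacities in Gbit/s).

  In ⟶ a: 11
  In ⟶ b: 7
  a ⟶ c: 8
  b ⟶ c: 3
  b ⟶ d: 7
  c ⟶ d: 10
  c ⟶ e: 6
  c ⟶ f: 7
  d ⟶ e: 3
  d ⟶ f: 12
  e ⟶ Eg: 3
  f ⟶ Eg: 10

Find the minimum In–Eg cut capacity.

13

Augment In→a→c→e→Eg: bottleneck 3, flow now 3.
Augment In→a→c→f→Eg: bottleneck 5, flow now 8.
Augment In→b→c→f→Eg: bottleneck 2, flow now 10.
Augment In→b→d→f→Eg: bottleneck 3, flow now 13.
No augmenting path remains; maximum flow = 13.
By max-flow min-cut, the minimum cut capacity equals the max flow.
In the residual graph, reachable from In: {In, a, b, c, d, e, f}.
Min-cut edges: e→Eg (3), f→Eg (10); capacity 3 + 10 = 13.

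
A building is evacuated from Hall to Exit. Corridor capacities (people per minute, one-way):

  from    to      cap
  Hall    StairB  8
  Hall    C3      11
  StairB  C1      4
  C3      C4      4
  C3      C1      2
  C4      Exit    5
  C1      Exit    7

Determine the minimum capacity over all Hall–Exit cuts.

10

Augment Hall→StairB→C1→Exit: bottleneck 4, flow now 4.
Augment Hall→C3→C4→Exit: bottleneck 4, flow now 8.
Augment Hall→C3→C1→Exit: bottleneck 2, flow now 10.
No augmenting path remains; maximum flow = 10.
By max-flow min-cut, the minimum cut capacity equals the max flow.
In the residual graph, reachable from Hall: {Hall, StairB, C3}.
Min-cut edges: StairB→C1 (4), C3→C4 (4), C3→C1 (2); capacity 4 + 4 + 2 = 10.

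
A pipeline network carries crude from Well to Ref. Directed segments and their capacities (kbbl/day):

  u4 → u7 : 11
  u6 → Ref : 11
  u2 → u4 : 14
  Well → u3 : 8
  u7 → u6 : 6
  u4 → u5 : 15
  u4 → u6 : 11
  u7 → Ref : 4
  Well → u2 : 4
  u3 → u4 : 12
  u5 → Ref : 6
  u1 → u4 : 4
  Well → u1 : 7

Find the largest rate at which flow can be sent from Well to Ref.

16

Augment Well→u1→u4→u5→Ref: bottleneck 4, flow now 4.
Augment Well→u2→u4→u5→Ref: bottleneck 2, flow now 6.
Augment Well→u2→u4→u6→Ref: bottleneck 2, flow now 8.
Augment Well→u3→u4→u6→Ref: bottleneck 8, flow now 16.
No augmenting path remains; maximum flow = 16.
In the residual graph, reachable from Well: {Well, u1}.
Min-cut edges: Well→u2 (4), Well→u3 (8), u1→u4 (4); capacity 4 + 8 + 4 = 16.
This cut is saturated, so no flow can exceed 16.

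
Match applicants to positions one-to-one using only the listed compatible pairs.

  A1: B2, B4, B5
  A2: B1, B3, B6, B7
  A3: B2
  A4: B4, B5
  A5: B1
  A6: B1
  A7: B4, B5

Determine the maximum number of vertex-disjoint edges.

5

Unit-capacity flow: source→left, listed edges, right→sink; max matching = max flow.
Augmenting path A1→B2 (+1); matched 1.
Augmenting path A2→B1 (+1); matched 2.
Augmenting path A4→B4 (+1); matched 3.
Augmenting path A7→B5 (+1); matched 4.
Augmenting path A5→B1→A2→B3 (+1); matched 5.
No augmenting path remains; maximum matching = 5.
König certificate: {A2, B1, B2, B4, B5} is a vertex cover of size 5 (every listed pair touches it), so no matching can be larger.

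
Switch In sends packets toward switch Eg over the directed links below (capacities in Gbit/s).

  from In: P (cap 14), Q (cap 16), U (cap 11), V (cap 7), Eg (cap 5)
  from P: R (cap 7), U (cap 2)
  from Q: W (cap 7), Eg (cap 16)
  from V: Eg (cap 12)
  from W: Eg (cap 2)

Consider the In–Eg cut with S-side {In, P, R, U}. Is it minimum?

Yes — it is a minimum cut (capacity 28).

Given cut capacity: 16 + 7 + 5 = 28.
Augment In→Eg: bottleneck 5, flow now 5.
Augment In→Q→Eg: bottleneck 16, flow now 21.
Augment In→V→Eg: bottleneck 7, flow now 28.
No augmenting path remains; maximum flow = 28.
Cut capacity 28 equals the max flow, so it is a minimum cut.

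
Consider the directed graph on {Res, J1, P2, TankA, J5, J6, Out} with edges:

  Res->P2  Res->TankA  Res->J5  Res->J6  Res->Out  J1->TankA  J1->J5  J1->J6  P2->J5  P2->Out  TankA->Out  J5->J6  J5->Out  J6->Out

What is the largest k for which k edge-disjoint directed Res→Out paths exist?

5

Assign every edge capacity 1; by Menger, the answer equals the max flow.
Path Res→Out (+1); total 1.
Path Res→P2→Out (+1); total 2.
Path Res→TankA→Out (+1); total 3.
Path Res→J5→Out (+1); total 4.
Path Res→J6→Out (+1); total 5.
No residual Res→Out path; max flow = 5.
Certifying cut of size 5: {Res→J5, Res→J6, Res→Out, Res→P2, Res→TankA}.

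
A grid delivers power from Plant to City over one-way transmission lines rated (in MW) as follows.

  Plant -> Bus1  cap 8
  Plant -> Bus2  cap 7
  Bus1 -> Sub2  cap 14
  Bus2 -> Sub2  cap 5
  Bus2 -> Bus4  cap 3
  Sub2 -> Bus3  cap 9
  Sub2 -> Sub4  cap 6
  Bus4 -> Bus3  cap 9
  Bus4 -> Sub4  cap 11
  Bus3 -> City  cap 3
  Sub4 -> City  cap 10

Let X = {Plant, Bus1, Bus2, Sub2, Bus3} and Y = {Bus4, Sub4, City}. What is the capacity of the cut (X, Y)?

12

Edges leaving {Plant, Bus1, Bus2, Sub2, Bus3}: Bus2→Bus4 (3), Sub2→Sub4 (6), Bus3→City (3).
Cut capacity = 3 + 6 + 3 = 12.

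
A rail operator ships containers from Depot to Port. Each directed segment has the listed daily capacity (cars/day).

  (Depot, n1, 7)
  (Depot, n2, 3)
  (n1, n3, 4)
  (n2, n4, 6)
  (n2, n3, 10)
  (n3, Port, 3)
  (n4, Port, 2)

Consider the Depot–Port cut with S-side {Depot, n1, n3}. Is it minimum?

No — its capacity is 6, but the minimum cut has capacity 5.

Given cut capacity: 3 + 3 = 6.
Augment Depot→n1→n3→Port: bottleneck 3, flow now 3.
Augment Depot→n2→n4→Port: bottleneck 2, flow now 5.
No augmenting path remains; maximum flow = 5.
In the residual graph, reachable from Depot: {Depot, n1, n2, n3, n4}.
Min-cut edges: n3→Port (3), n4→Port (2); capacity 3 + 2 = 5.
Cut capacity 6 exceeds the max flow 5, so it is not minimum.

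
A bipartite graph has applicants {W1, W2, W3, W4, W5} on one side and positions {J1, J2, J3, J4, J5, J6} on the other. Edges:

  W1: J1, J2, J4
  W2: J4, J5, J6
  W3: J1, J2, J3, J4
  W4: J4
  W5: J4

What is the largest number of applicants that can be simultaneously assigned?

Unit-capacity flow: source→left, listed edges, right→sink; max matching = max flow.
Augmenting path W1→J1 (+1); matched 1.
Augmenting path W2→J4 (+1); matched 2.
Augmenting path W3→J2 (+1); matched 3.
Augmenting path W4→J4→W2→J5 (+1); matched 4.
No augmenting path remains; maximum matching = 4.
König certificate: {W1, W2, W3, J4} is a vertex cover of size 4 (every listed pair touches it), so no matching can be larger.

4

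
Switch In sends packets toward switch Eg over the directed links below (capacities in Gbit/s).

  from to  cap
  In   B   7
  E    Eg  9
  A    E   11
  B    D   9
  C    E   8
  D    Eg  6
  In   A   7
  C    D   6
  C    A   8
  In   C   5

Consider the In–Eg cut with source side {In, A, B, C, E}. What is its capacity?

Edges leaving {In, A, B, C, E}: B→D (9), C→D (6), E→Eg (9).
Cut capacity = 9 + 6 + 9 = 24.

24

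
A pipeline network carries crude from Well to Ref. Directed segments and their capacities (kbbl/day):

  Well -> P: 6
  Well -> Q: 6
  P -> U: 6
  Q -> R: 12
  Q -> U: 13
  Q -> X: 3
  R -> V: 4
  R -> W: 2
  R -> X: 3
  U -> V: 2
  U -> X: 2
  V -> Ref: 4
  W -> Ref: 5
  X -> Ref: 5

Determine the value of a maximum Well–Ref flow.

Augment Well→Q→X→Ref: bottleneck 3, flow now 3.
Augment Well→P→U→V→Ref: bottleneck 2, flow now 5.
Augment Well→P→U→X→Ref: bottleneck 2, flow now 7.
Augment Well→Q→R→V→Ref: bottleneck 2, flow now 9.
Augment Well→Q→R→W→Ref: bottleneck 1, flow now 10.
No augmenting path remains; maximum flow = 10.
In the residual graph, reachable from Well: {Well, P, U}.
Min-cut edges: Well→Q (6), U→V (2), U→X (2); capacity 6 + 2 + 2 = 10.
This cut is saturated, so no flow can exceed 10.

10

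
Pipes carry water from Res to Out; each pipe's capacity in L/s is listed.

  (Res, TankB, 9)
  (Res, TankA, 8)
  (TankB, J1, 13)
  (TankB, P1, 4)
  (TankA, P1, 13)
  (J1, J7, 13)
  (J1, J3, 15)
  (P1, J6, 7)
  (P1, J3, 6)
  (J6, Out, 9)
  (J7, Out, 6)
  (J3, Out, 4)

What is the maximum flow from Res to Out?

Augment Res→TankB→J1→J7→Out: bottleneck 6, flow now 6.
Augment Res→TankB→J1→J3→Out: bottleneck 3, flow now 9.
Augment Res→TankA→P1→J6→Out: bottleneck 7, flow now 16.
Augment Res→TankA→P1→J3→Out: bottleneck 1, flow now 17.
No augmenting path remains; maximum flow = 17.
In the residual graph, reachable from Res: {Res}.
Min-cut edges: Res→TankB (9), Res→TankA (8); capacity 9 + 8 = 17.
This cut is saturated, so no flow can exceed 17.

17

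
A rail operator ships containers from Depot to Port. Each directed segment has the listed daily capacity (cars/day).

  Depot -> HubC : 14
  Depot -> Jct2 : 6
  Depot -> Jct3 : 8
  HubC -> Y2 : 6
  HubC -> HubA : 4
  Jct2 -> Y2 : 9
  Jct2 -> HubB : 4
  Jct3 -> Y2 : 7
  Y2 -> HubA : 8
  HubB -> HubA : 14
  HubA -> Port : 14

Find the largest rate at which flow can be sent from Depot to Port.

14

Augment Depot→HubC→HubA→Port: bottleneck 4, flow now 4.
Augment Depot→HubC→Y2→HubA→Port: bottleneck 6, flow now 10.
Augment Depot→Jct2→Y2→HubA→Port: bottleneck 2, flow now 12.
Augment Depot→Jct2→HubB→HubA→Port: bottleneck 2, flow now 14.
No augmenting path remains; maximum flow = 14.
In the residual graph, reachable from Depot: {Depot, HubC, Jct2, Jct3, Y2, HubB, HubA}.
Min-cut edges: HubA→Port (14); capacity 14 = 14.
This cut is saturated, so no flow can exceed 14.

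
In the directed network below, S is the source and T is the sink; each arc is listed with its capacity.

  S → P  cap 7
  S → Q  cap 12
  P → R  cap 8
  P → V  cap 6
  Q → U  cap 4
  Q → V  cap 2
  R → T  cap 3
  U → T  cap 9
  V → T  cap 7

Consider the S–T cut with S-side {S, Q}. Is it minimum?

Yes — it is a minimum cut (capacity 13).

Given cut capacity: 7 + 4 + 2 = 13.
Augment S→P→R→T: bottleneck 3, flow now 3.
Augment S→P→V→T: bottleneck 4, flow now 7.
Augment S→Q→U→T: bottleneck 4, flow now 11.
Augment S→Q→V→T: bottleneck 2, flow now 13.
No augmenting path remains; maximum flow = 13.
Cut capacity 13 equals the max flow, so it is a minimum cut.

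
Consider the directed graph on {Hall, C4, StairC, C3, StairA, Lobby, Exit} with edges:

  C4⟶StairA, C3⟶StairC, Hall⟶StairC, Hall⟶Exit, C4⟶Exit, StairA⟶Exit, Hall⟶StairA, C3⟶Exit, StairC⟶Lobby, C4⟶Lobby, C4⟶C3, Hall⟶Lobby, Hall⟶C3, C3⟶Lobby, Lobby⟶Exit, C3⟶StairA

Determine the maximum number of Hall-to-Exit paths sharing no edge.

4

Assign every edge capacity 1; by Menger, the answer equals the max flow.
Path Hall→Exit (+1); total 1.
Path Hall→C3→Exit (+1); total 2.
Path Hall→StairA→Exit (+1); total 3.
Path Hall→Lobby→Exit (+1); total 4.
No residual Hall→Exit path; max flow = 4.
Certifying cut of size 4: {Hall→C3, Hall→Exit, Hall→StairA, Lobby→Exit}.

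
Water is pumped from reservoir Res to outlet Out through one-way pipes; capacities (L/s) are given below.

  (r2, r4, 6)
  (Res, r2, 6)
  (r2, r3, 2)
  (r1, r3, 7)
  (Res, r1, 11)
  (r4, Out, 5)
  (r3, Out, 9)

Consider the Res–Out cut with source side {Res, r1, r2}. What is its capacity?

Edges leaving {Res, r1, r2}: r1→r3 (7), r2→r3 (2), r2→r4 (6).
Cut capacity = 7 + 2 + 6 = 15.

15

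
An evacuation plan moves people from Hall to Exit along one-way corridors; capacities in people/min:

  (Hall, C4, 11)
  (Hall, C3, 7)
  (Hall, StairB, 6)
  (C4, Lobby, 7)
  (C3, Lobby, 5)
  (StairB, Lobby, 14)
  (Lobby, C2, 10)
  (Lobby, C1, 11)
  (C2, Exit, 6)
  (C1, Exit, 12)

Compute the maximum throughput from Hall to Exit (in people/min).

Augment Hall→C4→Lobby→C2→Exit: bottleneck 6, flow now 6.
Augment Hall→C4→Lobby→C1→Exit: bottleneck 1, flow now 7.
Augment Hall→C3→Lobby→C1→Exit: bottleneck 5, flow now 12.
Augment Hall→StairB→Lobby→C1→Exit: bottleneck 5, flow now 17.
No augmenting path remains; maximum flow = 17.
In the residual graph, reachable from Hall: {Hall, C4, C3, StairB, Lobby, C2}.
Min-cut edges: Lobby→C1 (11), C2→Exit (6); capacity 11 + 6 = 17.
This cut is saturated, so no flow can exceed 17.

17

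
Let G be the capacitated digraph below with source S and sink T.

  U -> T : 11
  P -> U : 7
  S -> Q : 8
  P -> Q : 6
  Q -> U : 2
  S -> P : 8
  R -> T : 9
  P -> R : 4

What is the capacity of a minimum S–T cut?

10

Augment S→P→R→T: bottleneck 4, flow now 4.
Augment S→P→U→T: bottleneck 4, flow now 8.
Augment S→Q→U→T: bottleneck 2, flow now 10.
No augmenting path remains; maximum flow = 10.
By max-flow min-cut, the minimum cut capacity equals the max flow.
In the residual graph, reachable from S: {S, Q}.
Min-cut edges: S→P (8), Q→U (2); capacity 8 + 2 = 10.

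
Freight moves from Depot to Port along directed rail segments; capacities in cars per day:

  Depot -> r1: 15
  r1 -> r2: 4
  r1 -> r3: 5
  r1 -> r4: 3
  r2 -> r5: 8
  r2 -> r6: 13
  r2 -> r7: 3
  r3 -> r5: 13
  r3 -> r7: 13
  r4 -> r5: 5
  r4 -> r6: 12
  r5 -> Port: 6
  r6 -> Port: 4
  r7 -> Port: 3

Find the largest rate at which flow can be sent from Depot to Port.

12

Augment Depot→r1→r2→r5→Port: bottleneck 4, flow now 4.
Augment Depot→r1→r3→r5→Port: bottleneck 2, flow now 6.
Augment Depot→r1→r3→r7→Port: bottleneck 3, flow now 9.
Augment Depot→r1→r4→r6→Port: bottleneck 3, flow now 12.
No augmenting path remains; maximum flow = 12.
In the residual graph, reachable from Depot: {Depot, r1}.
Min-cut edges: r1→r2 (4), r1→r3 (5), r1→r4 (3); capacity 4 + 5 + 3 = 12.
This cut is saturated, so no flow can exceed 12.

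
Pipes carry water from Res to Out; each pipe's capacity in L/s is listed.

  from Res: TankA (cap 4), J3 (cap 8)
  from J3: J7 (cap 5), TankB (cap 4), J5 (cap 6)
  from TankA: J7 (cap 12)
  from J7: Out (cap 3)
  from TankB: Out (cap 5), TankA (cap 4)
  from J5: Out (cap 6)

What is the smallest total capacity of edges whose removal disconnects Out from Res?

Augment Res→J3→J7→Out: bottleneck 3, flow now 3.
Augment Res→J3→TankB→Out: bottleneck 4, flow now 7.
Augment Res→J3→J5→Out: bottleneck 1, flow now 8.
Augment Res→TankA→J7→J3→J5→Out: bottleneck 3, flow now 11. (uses reverse residual edge)
No augmenting path remains; maximum flow = 11.
By max-flow min-cut, the minimum cut capacity equals the max flow.
In the residual graph, reachable from Res: {Res, TankA, J7}.
Min-cut edges: Res→J3 (8), J7→Out (3); capacity 8 + 3 = 11.

11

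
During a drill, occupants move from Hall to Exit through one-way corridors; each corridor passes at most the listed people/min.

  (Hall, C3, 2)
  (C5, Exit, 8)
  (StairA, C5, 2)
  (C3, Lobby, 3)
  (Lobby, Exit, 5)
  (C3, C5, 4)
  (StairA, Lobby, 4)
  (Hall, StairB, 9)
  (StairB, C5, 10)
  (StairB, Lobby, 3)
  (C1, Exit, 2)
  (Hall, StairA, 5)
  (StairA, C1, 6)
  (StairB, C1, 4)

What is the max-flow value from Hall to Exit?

Augment Hall→StairA→C5→Exit: bottleneck 2, flow now 2.
Augment Hall→StairA→C1→Exit: bottleneck 2, flow now 4.
Augment Hall→StairA→Lobby→Exit: bottleneck 1, flow now 5.
Augment Hall→StairB→C5→Exit: bottleneck 6, flow now 11.
Augment Hall→StairB→Lobby→Exit: bottleneck 3, flow now 14.
Augment Hall→C3→Lobby→Exit: bottleneck 1, flow now 15.
No augmenting path remains; maximum flow = 15.
In the residual graph, reachable from Hall: {Hall, StairA, StairB, C3, C5, C1, Lobby}.
Min-cut edges: C5→Exit (8), C1→Exit (2), Lobby→Exit (5); capacity 8 + 2 + 5 = 15.
This cut is saturated, so no flow can exceed 15.

15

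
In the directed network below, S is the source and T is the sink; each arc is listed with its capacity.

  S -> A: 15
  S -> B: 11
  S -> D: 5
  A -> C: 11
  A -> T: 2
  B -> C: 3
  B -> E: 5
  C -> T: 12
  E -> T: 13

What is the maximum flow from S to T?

19

Augment S→A→T: bottleneck 2, flow now 2.
Augment S→A→C→T: bottleneck 11, flow now 13.
Augment S→B→C→T: bottleneck 1, flow now 14.
Augment S→B→E→T: bottleneck 5, flow now 19.
No augmenting path remains; maximum flow = 19.
In the residual graph, reachable from S: {S, A, B, C, D}.
Min-cut edges: A→T (2), B→E (5), C→T (12); capacity 2 + 5 + 12 = 19.
This cut is saturated, so no flow can exceed 19.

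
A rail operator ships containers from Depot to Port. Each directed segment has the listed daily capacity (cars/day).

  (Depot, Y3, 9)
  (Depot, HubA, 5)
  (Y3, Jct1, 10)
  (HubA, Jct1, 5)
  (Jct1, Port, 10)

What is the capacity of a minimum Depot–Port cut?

10

Augment Depot→Y3→Jct1→Port: bottleneck 9, flow now 9.
Augment Depot→HubA→Jct1→Port: bottleneck 1, flow now 10.
No augmenting path remains; maximum flow = 10.
By max-flow min-cut, the minimum cut capacity equals the max flow.
In the residual graph, reachable from Depot: {Depot, Y3, HubA, Jct1}.
Min-cut edges: Jct1→Port (10); capacity 10 = 10.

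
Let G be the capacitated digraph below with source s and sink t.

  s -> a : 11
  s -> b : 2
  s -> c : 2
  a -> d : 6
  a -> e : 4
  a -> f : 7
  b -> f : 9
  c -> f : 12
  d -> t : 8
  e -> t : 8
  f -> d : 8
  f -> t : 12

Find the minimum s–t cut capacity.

15

Augment s→a→d→t: bottleneck 6, flow now 6.
Augment s→a→e→t: bottleneck 4, flow now 10.
Augment s→a→f→t: bottleneck 1, flow now 11.
Augment s→b→f→t: bottleneck 2, flow now 13.
Augment s→c→f→t: bottleneck 2, flow now 15.
No augmenting path remains; maximum flow = 15.
By max-flow min-cut, the minimum cut capacity equals the max flow.
In the residual graph, reachable from s: {s}.
Min-cut edges: s→a (11), s→b (2), s→c (2); capacity 11 + 2 + 2 = 15.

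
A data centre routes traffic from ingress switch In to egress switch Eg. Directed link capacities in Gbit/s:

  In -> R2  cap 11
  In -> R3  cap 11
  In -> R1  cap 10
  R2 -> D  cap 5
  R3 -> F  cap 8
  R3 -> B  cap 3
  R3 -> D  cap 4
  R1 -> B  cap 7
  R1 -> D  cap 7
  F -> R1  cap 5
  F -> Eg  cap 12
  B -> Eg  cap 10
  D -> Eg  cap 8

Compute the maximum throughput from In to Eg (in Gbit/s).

26

Augment In→R2→D→Eg: bottleneck 5, flow now 5.
Augment In→R3→F→Eg: bottleneck 8, flow now 13.
Augment In→R3→B→Eg: bottleneck 3, flow now 16.
Augment In→R1→B→Eg: bottleneck 7, flow now 23.
Augment In→R1→D→Eg: bottleneck 3, flow now 26.
No augmenting path remains; maximum flow = 26.
In the residual graph, reachable from In: {In, R2}.
Min-cut edges: In→R3 (11), In→R1 (10), R2→D (5); capacity 11 + 10 + 5 = 26.
This cut is saturated, so no flow can exceed 26.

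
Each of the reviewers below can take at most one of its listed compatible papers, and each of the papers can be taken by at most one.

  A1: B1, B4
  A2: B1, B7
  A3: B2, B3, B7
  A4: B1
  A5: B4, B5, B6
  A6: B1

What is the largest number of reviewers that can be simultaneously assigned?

5

Unit-capacity flow: source→left, listed edges, right→sink; max matching = max flow.
Augmenting path A1→B1 (+1); matched 1.
Augmenting path A2→B7 (+1); matched 2.
Augmenting path A3→B2 (+1); matched 3.
Augmenting path A5→B4 (+1); matched 4.
Augmenting path A4→B1→A1→B4→A5→B5 (+1); matched 5.
No augmenting path remains; maximum matching = 5.
König certificate: {A1, A2, A3, A5, B1} is a vertex cover of size 5 (every listed pair touches it), so no matching can be larger.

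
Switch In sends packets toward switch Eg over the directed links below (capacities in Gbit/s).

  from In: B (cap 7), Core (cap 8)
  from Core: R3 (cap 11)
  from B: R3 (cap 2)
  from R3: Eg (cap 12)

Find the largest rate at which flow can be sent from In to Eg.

Augment In→Core→R3→Eg: bottleneck 8, flow now 8.
Augment In→B→R3→Eg: bottleneck 2, flow now 10.
No augmenting path remains; maximum flow = 10.
In the residual graph, reachable from In: {In, B}.
Min-cut edges: In→Core (8), B→R3 (2); capacity 8 + 2 = 10.
This cut is saturated, so no flow can exceed 10.

10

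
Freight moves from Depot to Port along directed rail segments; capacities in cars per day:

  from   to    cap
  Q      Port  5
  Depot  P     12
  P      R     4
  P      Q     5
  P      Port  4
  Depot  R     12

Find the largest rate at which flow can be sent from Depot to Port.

Augment Depot→P→Port: bottleneck 4, flow now 4.
Augment Depot→P→Q→Port: bottleneck 5, flow now 9.
No augmenting path remains; maximum flow = 9.
In the residual graph, reachable from Depot: {Depot, P, R}.
Min-cut edges: P→Q (5), P→Port (4); capacity 5 + 4 = 9.
This cut is saturated, so no flow can exceed 9.

9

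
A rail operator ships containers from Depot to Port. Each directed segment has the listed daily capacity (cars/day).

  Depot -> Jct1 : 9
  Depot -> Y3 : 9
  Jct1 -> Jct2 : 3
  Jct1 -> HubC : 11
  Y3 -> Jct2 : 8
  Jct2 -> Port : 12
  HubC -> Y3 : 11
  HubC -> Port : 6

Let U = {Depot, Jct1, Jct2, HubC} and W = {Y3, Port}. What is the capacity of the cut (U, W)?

Edges leaving {Depot, Jct1, Jct2, HubC}: Depot→Y3 (9), Jct2→Port (12), HubC→Y3 (11), HubC→Port (6).
Cut capacity = 9 + 12 + 11 + 6 = 38.

38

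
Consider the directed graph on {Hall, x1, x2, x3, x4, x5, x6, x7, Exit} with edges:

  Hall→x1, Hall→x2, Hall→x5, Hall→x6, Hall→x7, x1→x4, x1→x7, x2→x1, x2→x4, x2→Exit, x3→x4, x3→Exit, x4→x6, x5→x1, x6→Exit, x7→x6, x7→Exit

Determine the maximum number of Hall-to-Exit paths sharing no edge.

Assign every edge capacity 1; by Menger, the answer equals the max flow.
Path Hall→x2→Exit (+1); total 1.
Path Hall→x6→Exit (+1); total 2.
Path Hall→x7→Exit (+1); total 3.
No residual Hall→Exit path; max flow = 3.
Certifying cut of size 3: {Hall→x2, x6→Exit, x7→Exit}.

3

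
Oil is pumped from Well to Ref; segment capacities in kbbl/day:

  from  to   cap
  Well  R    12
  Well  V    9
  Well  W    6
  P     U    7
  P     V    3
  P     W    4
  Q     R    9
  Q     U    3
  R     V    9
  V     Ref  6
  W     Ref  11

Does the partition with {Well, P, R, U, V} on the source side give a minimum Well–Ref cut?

No — its capacity is 16, but the minimum cut has capacity 12.

Given cut capacity: 6 + 4 + 6 = 16.
Augment Well→V→Ref: bottleneck 6, flow now 6.
Augment Well→W→Ref: bottleneck 6, flow now 12.
No augmenting path remains; maximum flow = 12.
In the residual graph, reachable from Well: {Well, R, V}.
Min-cut edges: Well→W (6), V→Ref (6); capacity 6 + 6 = 12.
Cut capacity 16 exceeds the max flow 12, so it is not minimum.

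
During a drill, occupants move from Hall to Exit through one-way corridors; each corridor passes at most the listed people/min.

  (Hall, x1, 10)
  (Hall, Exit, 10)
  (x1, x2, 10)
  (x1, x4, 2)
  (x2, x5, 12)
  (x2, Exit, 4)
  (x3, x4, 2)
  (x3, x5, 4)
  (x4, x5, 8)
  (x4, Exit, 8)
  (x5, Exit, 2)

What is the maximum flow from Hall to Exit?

Augment Hall→Exit: bottleneck 10, flow now 10.
Augment Hall→x1→x2→Exit: bottleneck 4, flow now 14.
Augment Hall→x1→x4→Exit: bottleneck 2, flow now 16.
Augment Hall→x1→x2→x5→Exit: bottleneck 2, flow now 18.
No augmenting path remains; maximum flow = 18.
In the residual graph, reachable from Hall: {Hall, x1, x2, x5}.
Min-cut edges: Hall→Exit (10), x1→x4 (2), x2→Exit (4), x5→Exit (2); capacity 10 + 2 + 4 + 2 = 18.
This cut is saturated, so no flow can exceed 18.

18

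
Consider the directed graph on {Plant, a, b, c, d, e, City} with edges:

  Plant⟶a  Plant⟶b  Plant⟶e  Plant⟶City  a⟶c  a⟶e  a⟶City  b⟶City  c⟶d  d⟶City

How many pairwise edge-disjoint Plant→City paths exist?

3

Assign every edge capacity 1; by Menger, the answer equals the max flow.
Path Plant→City (+1); total 1.
Path Plant→a→City (+1); total 2.
Path Plant→b→City (+1); total 3.
No residual Plant→City path; max flow = 3.
Certifying cut of size 3: {Plant→City, Plant→a, Plant→b}.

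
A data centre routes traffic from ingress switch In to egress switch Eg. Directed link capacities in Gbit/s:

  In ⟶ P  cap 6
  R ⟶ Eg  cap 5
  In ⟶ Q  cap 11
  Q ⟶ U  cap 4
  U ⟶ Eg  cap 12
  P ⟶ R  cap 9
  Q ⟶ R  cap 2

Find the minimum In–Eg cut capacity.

Augment In→P→R→Eg: bottleneck 5, flow now 5.
Augment In→Q→U→Eg: bottleneck 4, flow now 9.
No augmenting path remains; maximum flow = 9.
By max-flow min-cut, the minimum cut capacity equals the max flow.
In the residual graph, reachable from In: {In, P, Q, R}.
Min-cut edges: Q→U (4), R→Eg (5); capacity 4 + 5 = 9.

9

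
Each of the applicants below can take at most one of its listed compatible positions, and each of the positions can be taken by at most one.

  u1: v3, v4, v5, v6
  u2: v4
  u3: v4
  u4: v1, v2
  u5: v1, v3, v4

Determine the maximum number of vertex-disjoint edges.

4

Unit-capacity flow: source→left, listed edges, right→sink; max matching = max flow.
Augmenting path u1→v3 (+1); matched 1.
Augmenting path u2→v4 (+1); matched 2.
Augmenting path u4→v1 (+1); matched 3.
Augmenting path u5→v1→u4→v2 (+1); matched 4.
No augmenting path remains; maximum matching = 4.
König certificate: {u1, u4, u5, v4} is a vertex cover of size 4 (every listed pair touches it), so no matching can be larger.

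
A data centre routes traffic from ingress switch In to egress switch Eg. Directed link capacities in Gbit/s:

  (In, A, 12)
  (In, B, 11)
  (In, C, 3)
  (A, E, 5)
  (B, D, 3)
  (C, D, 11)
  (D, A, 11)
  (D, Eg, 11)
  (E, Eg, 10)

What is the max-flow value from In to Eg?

Augment In→A→E→Eg: bottleneck 5, flow now 5.
Augment In→B→D→Eg: bottleneck 3, flow now 8.
Augment In→C→D→Eg: bottleneck 3, flow now 11.
No augmenting path remains; maximum flow = 11.
In the residual graph, reachable from In: {In, A, B}.
Min-cut edges: In→C (3), A→E (5), B→D (3); capacity 3 + 5 + 3 = 11.
This cut is saturated, so no flow can exceed 11.

11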